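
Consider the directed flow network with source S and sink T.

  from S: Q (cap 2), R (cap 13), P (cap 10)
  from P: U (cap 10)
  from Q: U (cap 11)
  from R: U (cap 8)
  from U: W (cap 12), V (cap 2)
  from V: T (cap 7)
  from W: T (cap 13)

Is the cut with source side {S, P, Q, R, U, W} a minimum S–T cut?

No — its capacity is 15, but the minimum cut has capacity 14.

Given cut capacity: 2 + 13 = 15.
Augment S→P→U→V→T: bottleneck 2, flow now 2.
Augment S→P→U→W→T: bottleneck 8, flow now 10.
Augment S→Q→U→W→T: bottleneck 2, flow now 12.
Augment S→R→U→W→T: bottleneck 2, flow now 14.
No augmenting path remains; maximum flow = 14.
In the residual graph, reachable from S: {S, P, Q, R, U}.
Min-cut edges: U→V (2), U→W (12); capacity 2 + 12 = 14.
Cut capacity 15 exceeds the max flow 14, so it is not minimum.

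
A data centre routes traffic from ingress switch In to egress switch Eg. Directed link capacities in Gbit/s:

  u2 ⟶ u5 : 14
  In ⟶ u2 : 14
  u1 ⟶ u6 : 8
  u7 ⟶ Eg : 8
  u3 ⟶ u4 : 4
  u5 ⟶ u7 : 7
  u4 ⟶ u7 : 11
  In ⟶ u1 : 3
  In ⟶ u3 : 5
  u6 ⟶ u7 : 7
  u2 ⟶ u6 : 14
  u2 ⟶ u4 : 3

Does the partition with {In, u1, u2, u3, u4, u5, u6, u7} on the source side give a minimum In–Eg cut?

Given cut capacity: 8 = 8.
Augment In→u1→u6→u7→Eg: bottleneck 3, flow now 3.
Augment In→u2→u4→u7→Eg: bottleneck 3, flow now 6.
Augment In→u2→u5→u7→Eg: bottleneck 2, flow now 8.
No augmenting path remains; maximum flow = 8.
Cut capacity 8 equals the max flow, so it is a minimum cut.

Yes — it is a minimum cut (capacity 8).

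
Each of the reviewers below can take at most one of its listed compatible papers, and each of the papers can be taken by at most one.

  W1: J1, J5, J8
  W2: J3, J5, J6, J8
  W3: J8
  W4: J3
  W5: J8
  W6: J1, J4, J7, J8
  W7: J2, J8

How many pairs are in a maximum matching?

Unit-capacity flow: source→left, listed edges, right→sink; max matching = max flow.
Augmenting path W1→J1 (+1); matched 1.
Augmenting path W2→J3 (+1); matched 2.
Augmenting path W3→J8 (+1); matched 3.
Augmenting path W6→J4 (+1); matched 4.
Augmenting path W7→J2 (+1); matched 5.
Augmenting path W4→J3→W2→J5 (+1); matched 6.
No augmenting path remains; maximum matching = 6.
König certificate: {W1, W2, W4, W6, W7, J8} is a vertex cover of size 6 (every listed pair touches it), so no matching can be larger.

6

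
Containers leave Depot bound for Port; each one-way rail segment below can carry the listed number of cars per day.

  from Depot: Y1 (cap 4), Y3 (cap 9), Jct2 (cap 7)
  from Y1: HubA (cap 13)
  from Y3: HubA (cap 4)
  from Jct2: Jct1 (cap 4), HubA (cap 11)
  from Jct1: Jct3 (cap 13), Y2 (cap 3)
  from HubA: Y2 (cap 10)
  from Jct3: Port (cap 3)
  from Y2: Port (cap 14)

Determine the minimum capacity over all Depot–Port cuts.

Augment Depot→Y1→HubA→Y2→Port: bottleneck 4, flow now 4.
Augment Depot→Y3→HubA→Y2→Port: bottleneck 4, flow now 8.
Augment Depot→Jct2→Jct1→Jct3→Port: bottleneck 3, flow now 11.
Augment Depot→Jct2→Jct1→Y2→Port: bottleneck 1, flow now 12.
Augment Depot→Jct2→HubA→Y2→Port: bottleneck 2, flow now 14.
No augmenting path remains; maximum flow = 14.
By max-flow min-cut, the minimum cut capacity equals the max flow.
In the residual graph, reachable from Depot: {Depot, Y1, Y3, Jct2, HubA}.
Min-cut edges: Jct2→Jct1 (4), HubA→Y2 (10); capacity 4 + 10 = 14.

14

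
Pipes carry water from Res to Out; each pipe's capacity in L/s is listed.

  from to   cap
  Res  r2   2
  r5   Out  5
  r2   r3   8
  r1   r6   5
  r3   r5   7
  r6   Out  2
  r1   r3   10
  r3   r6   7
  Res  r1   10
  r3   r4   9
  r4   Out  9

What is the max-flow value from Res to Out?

12

Augment Res→r1→r6→Out: bottleneck 2, flow now 2.
Augment Res→r1→r3→r4→Out: bottleneck 8, flow now 10.
Augment Res→r2→r3→r4→Out: bottleneck 1, flow now 11.
Augment Res→r2→r3→r5→Out: bottleneck 1, flow now 12.
No augmenting path remains; maximum flow = 12.
In the residual graph, reachable from Res: {Res}.
Min-cut edges: Res→r1 (10), Res→r2 (2); capacity 10 + 2 = 12.
This cut is saturated, so no flow can exceed 12.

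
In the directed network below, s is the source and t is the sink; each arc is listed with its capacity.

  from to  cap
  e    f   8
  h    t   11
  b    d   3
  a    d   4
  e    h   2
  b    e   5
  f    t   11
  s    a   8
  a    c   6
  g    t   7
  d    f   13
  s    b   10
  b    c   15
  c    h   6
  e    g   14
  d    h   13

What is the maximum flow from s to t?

Augment s→a→c→h→t: bottleneck 6, flow now 6.
Augment s→a→d→f→t: bottleneck 2, flow now 8.
Augment s→b→d→f→t: bottleneck 3, flow now 11.
Augment s→b→e→f→t: bottleneck 5, flow now 16.
Augment s→b→c→a→d→f→t: bottleneck 1, flow now 17. (uses reverse residual edge)
Augment s→b→c→a→d→h→t: bottleneck 1, flow now 18. (uses reverse residual edge)
No augmenting path remains; maximum flow = 18.
In the residual graph, reachable from s: {s}.
Min-cut edges: s→a (8), s→b (10); capacity 8 + 10 = 18.
This cut is saturated, so no flow can exceed 18.

18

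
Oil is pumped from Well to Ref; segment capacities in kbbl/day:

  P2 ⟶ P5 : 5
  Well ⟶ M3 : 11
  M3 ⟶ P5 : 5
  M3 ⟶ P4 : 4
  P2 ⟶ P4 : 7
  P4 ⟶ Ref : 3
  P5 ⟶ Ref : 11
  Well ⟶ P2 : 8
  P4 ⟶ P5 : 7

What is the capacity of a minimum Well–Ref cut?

14

Augment Well→M3→P4→Ref: bottleneck 3, flow now 3.
Augment Well→M3→P5→Ref: bottleneck 5, flow now 8.
Augment Well→P2→P5→Ref: bottleneck 5, flow now 13.
Augment Well→M3→P4→P5→Ref: bottleneck 1, flow now 14.
No augmenting path remains; maximum flow = 14.
By max-flow min-cut, the minimum cut capacity equals the max flow.
In the residual graph, reachable from Well: {Well, M3, P2, P4, P5}.
Min-cut edges: P4→Ref (3), P5→Ref (11); capacity 3 + 11 = 14.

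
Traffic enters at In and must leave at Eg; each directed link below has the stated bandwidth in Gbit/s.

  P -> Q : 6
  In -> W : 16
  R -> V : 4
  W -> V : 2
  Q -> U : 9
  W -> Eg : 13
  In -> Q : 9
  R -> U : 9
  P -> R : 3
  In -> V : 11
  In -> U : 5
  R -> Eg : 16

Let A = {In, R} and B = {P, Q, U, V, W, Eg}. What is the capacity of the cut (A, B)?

Edges leaving {In, R}: In→Q (9), In→U (5), In→V (11), In→W (16), R→U (9), R→V (4), R→Eg (16).
Cut capacity = 9 + 5 + 11 + 16 + 9 + 4 + 16 = 70.

70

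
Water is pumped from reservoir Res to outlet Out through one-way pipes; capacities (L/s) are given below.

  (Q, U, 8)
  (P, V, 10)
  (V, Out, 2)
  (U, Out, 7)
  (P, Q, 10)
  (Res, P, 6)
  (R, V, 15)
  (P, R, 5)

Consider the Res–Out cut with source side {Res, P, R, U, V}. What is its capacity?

Edges leaving {Res, P, R, U, V}: P→Q (10), U→Out (7), V→Out (2).
Cut capacity = 10 + 7 + 2 = 19.

19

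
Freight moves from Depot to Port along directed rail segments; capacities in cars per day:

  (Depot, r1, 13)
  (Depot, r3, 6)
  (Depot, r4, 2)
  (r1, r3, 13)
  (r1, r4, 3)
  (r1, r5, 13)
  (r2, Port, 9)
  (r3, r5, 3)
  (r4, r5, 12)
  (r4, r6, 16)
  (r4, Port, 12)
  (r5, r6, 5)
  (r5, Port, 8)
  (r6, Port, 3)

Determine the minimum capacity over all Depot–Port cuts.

16

Augment Depot→r4→Port: bottleneck 2, flow now 2.
Augment Depot→r1→r4→Port: bottleneck 3, flow now 5.
Augment Depot→r1→r5→Port: bottleneck 8, flow now 13.
Augment Depot→r1→r5→r6→Port: bottleneck 2, flow now 15.
Augment Depot→r3→r5→r6→Port: bottleneck 1, flow now 16.
No augmenting path remains; maximum flow = 16.
By max-flow min-cut, the minimum cut capacity equals the max flow.
In the residual graph, reachable from Depot: {Depot, r1, r3, r5, r6}.
Min-cut edges: Depot→r4 (2), r1→r4 (3), r5→Port (8), r6→Port (3); capacity 2 + 3 + 8 + 3 = 16.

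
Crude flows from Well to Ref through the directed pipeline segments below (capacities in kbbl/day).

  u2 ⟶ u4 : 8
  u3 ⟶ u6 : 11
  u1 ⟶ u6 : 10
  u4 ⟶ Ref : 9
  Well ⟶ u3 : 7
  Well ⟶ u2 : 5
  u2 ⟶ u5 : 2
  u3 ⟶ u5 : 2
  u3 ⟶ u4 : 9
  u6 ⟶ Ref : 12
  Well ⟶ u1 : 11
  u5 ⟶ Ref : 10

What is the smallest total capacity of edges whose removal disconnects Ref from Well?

22

Augment Well→u1→u6→Ref: bottleneck 10, flow now 10.
Augment Well→u2→u4→Ref: bottleneck 5, flow now 15.
Augment Well→u3→u4→Ref: bottleneck 4, flow now 19.
Augment Well→u3→u5→Ref: bottleneck 2, flow now 21.
Augment Well→u3→u6→Ref: bottleneck 1, flow now 22.
No augmenting path remains; maximum flow = 22.
By max-flow min-cut, the minimum cut capacity equals the max flow.
In the residual graph, reachable from Well: {Well, u1}.
Min-cut edges: Well→u2 (5), Well→u3 (7), u1→u6 (10); capacity 5 + 7 + 10 = 22.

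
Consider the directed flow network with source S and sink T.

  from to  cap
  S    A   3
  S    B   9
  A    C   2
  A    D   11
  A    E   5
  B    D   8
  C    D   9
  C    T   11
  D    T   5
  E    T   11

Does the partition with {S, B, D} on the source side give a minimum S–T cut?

Yes — it is a minimum cut (capacity 8).

Given cut capacity: 3 + 5 = 8.
Augment S→A→C→T: bottleneck 2, flow now 2.
Augment S→A→D→T: bottleneck 1, flow now 3.
Augment S→B→D→T: bottleneck 4, flow now 7.
Augment S→B→D→A→E→T: bottleneck 1, flow now 8. (uses reverse residual edge)
No augmenting path remains; maximum flow = 8.
Cut capacity 8 equals the max flow, so it is a minimum cut.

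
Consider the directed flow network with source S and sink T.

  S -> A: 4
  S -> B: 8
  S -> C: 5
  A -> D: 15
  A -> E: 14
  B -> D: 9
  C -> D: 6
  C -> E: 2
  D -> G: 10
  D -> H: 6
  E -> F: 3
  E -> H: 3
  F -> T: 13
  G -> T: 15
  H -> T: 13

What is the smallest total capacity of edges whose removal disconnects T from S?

17

Augment S→A→D→G→T: bottleneck 4, flow now 4.
Augment S→B→D→G→T: bottleneck 6, flow now 10.
Augment S→B→D→H→T: bottleneck 2, flow now 12.
Augment S→C→D→H→T: bottleneck 4, flow now 16.
Augment S→C→E→F→T: bottleneck 1, flow now 17.
No augmenting path remains; maximum flow = 17.
By max-flow min-cut, the minimum cut capacity equals the max flow.
In the residual graph, reachable from S: {S}.
Min-cut edges: S→A (4), S→B (8), S→C (5); capacity 4 + 8 + 5 = 17.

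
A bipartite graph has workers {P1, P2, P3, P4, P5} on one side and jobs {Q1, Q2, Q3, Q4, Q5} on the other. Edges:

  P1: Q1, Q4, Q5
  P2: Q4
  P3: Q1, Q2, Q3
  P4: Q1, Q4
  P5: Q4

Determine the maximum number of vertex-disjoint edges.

4

Unit-capacity flow: source→left, listed edges, right→sink; max matching = max flow.
Augmenting path P1→Q1 (+1); matched 1.
Augmenting path P2→Q4 (+1); matched 2.
Augmenting path P3→Q2 (+1); matched 3.
Augmenting path P4→Q1→P1→Q5 (+1); matched 4.
No augmenting path remains; maximum matching = 4.
König certificate: {P1, P3, P4, Q4} is a vertex cover of size 4 (every listed pair touches it), so no matching can be larger.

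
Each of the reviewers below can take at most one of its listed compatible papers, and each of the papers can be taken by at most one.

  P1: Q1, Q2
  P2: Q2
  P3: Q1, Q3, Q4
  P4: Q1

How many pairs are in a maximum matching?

Unit-capacity flow: source→left, listed edges, right→sink; max matching = max flow.
Augmenting path P1→Q1 (+1); matched 1.
Augmenting path P2→Q2 (+1); matched 2.
Augmenting path P3→Q3 (+1); matched 3.
No augmenting path remains; maximum matching = 3.
König certificate: {P3, Q1, Q2} is a vertex cover of size 3 (every listed pair touches it), so no matching can be larger.

3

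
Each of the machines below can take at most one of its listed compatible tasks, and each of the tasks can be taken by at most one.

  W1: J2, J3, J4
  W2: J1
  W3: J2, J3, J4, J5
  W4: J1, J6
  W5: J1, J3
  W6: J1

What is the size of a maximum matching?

5

Unit-capacity flow: source→left, listed edges, right→sink; max matching = max flow.
Augmenting path W1→J2 (+1); matched 1.
Augmenting path W2→J1 (+1); matched 2.
Augmenting path W3→J3 (+1); matched 3.
Augmenting path W4→J6 (+1); matched 4.
Augmenting path W5→J3→W3→J4 (+1); matched 5.
No augmenting path remains; maximum matching = 5.
König certificate: {W1, W3, W4, W5, J1} is a vertex cover of size 5 (every listed pair touches it), so no matching can be larger.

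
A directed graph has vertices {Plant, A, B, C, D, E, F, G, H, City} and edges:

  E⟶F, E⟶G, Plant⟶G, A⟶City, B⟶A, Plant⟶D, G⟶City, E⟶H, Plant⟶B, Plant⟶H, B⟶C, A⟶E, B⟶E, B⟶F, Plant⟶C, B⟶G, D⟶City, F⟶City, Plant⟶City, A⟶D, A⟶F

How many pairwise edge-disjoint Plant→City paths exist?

Assign every edge capacity 1; by Menger, the answer equals the max flow.
Path Plant→City (+1); total 1.
Path Plant→D→City (+1); total 2.
Path Plant→G→City (+1); total 3.
Path Plant→B→A→City (+1); total 4.
No residual Plant→City path; max flow = 4.
Certifying cut of size 4: {Plant→B, Plant→City, Plant→D, Plant→G}.

4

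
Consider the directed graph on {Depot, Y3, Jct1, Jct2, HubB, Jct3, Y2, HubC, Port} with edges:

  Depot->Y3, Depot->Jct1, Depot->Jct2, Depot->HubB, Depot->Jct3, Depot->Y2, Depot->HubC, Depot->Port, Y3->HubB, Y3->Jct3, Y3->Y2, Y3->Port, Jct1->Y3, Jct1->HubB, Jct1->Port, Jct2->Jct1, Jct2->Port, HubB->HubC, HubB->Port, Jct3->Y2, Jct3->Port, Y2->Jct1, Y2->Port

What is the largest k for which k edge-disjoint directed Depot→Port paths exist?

7

Assign every edge capacity 1; by Menger, the answer equals the max flow.
Path Depot→Port (+1); total 1.
Path Depot→Y3→Port (+1); total 2.
Path Depot→Jct1→Port (+1); total 3.
Path Depot→Jct2→Port (+1); total 4.
Path Depot→HubB→Port (+1); total 5.
Path Depot→Jct3→Port (+1); total 6.
Path Depot→Y2→Port (+1); total 7.
No residual Depot→Port path; max flow = 7.
Certifying cut of size 7: {Depot→HubB, Depot→Jct1, Depot→Jct2, Depot→Jct3, Depot→Port, Depot→Y2, Depot→Y3}.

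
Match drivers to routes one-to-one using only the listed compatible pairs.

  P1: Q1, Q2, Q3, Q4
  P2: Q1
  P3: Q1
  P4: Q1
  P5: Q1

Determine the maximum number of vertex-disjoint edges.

2

Unit-capacity flow: source→left, listed edges, right→sink; max matching = max flow.
Augmenting path P1→Q1 (+1); matched 1.
Augmenting path P2→Q1→P1→Q2 (+1); matched 2.
No augmenting path remains; maximum matching = 2.
König certificate: {P1, Q1} is a vertex cover of size 2 (every listed pair touches it), so no matching can be larger.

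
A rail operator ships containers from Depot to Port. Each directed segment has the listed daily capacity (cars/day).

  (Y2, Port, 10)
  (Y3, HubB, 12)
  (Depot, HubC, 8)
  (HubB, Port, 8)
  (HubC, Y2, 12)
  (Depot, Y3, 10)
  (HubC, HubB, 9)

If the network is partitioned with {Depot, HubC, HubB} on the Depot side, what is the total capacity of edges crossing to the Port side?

30

Edges leaving {Depot, HubC, HubB}: Depot→Y3 (10), HubC→Y2 (12), HubB→Port (8).
Cut capacity = 10 + 12 + 8 = 30.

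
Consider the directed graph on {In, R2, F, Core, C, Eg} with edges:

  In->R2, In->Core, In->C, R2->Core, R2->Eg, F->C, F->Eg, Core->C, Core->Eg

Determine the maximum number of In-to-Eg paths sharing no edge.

2

Assign every edge capacity 1; by Menger, the answer equals the max flow.
Path In→R2→Eg (+1); total 1.
Path In→Core→Eg (+1); total 2.
No residual In→Eg path; max flow = 2.
Certifying cut of size 2: {In→Core, In→R2}.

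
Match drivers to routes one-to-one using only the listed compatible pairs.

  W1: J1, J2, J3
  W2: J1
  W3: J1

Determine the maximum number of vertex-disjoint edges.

2

Unit-capacity flow: source→left, listed edges, right→sink; max matching = max flow.
Augmenting path W1→J1 (+1); matched 1.
Augmenting path W2→J1→W1→J2 (+1); matched 2.
No augmenting path remains; maximum matching = 2.
König certificate: {W1, J1} is a vertex cover of size 2 (every listed pair touches it), so no matching can be larger.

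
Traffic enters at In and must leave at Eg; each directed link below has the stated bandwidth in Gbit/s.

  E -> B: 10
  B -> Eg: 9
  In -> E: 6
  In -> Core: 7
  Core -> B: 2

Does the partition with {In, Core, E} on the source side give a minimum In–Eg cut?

Given cut capacity: 2 + 10 = 12.
Augment In→Core→B→Eg: bottleneck 2, flow now 2.
Augment In→E→B→Eg: bottleneck 6, flow now 8.
No augmenting path remains; maximum flow = 8.
In the residual graph, reachable from In: {In, Core}.
Min-cut edges: In→E (6), Core→B (2); capacity 6 + 2 = 8.
Cut capacity 12 exceeds the max flow 8, so it is not minimum.

No — its capacity is 12, but the minimum cut has capacity 8.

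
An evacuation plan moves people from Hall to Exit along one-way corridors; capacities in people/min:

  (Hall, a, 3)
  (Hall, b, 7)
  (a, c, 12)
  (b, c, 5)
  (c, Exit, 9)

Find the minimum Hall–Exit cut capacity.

8

Augment Hall→a→c→Exit: bottleneck 3, flow now 3.
Augment Hall→b→c→Exit: bottleneck 5, flow now 8.
No augmenting path remains; maximum flow = 8.
By max-flow min-cut, the minimum cut capacity equals the max flow.
In the residual graph, reachable from Hall: {Hall, b}.
Min-cut edges: Hall→a (3), b→c (5); capacity 3 + 5 = 8.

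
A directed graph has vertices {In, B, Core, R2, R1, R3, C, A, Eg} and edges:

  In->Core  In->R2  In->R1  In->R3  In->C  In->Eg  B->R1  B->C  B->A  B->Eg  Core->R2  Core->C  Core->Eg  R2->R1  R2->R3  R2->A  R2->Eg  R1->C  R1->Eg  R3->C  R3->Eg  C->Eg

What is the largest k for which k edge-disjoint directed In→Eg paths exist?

6

Assign every edge capacity 1; by Menger, the answer equals the max flow.
Path In→Eg (+1); total 1.
Path In→Core→Eg (+1); total 2.
Path In→R2→Eg (+1); total 3.
Path In→R1→Eg (+1); total 4.
Path In→R3→Eg (+1); total 5.
Path In→C→Eg (+1); total 6.
No residual In→Eg path; max flow = 6.
Certifying cut of size 6: {In→C, In→Core, In→Eg, In→R1, In→R2, In→R3}.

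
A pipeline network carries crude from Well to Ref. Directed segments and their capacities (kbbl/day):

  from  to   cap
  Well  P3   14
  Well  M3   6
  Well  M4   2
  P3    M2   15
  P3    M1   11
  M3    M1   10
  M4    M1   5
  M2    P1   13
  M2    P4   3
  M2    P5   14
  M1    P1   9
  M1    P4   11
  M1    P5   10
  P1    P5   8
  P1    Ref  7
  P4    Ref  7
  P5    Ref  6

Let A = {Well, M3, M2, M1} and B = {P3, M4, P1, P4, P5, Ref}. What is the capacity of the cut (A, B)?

Edges leaving {Well, M3, M2, M1}: Well→P3 (14), Well→M4 (2), M2→P1 (13), M2→P4 (3), M2→P5 (14), M1→P1 (9), M1→P4 (11), M1→P5 (10).
Cut capacity = 14 + 2 + 13 + 3 + 14 + 9 + 11 + 10 = 76.

76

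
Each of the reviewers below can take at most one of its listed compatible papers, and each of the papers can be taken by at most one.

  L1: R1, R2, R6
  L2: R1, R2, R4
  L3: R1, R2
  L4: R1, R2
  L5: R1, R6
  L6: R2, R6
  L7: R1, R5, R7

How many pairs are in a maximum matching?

Unit-capacity flow: source→left, listed edges, right→sink; max matching = max flow.
Augmenting path L1→R1 (+1); matched 1.
Augmenting path L2→R2 (+1); matched 2.
Augmenting path L5→R6 (+1); matched 3.
Augmenting path L7→R5 (+1); matched 4.
Augmenting path L3→R2→L2→R4 (+1); matched 5.
No augmenting path remains; maximum matching = 5.
König certificate: {L2, L7, R1, R2, R6} is a vertex cover of size 5 (every listed pair touches it), so no matching can be larger.

5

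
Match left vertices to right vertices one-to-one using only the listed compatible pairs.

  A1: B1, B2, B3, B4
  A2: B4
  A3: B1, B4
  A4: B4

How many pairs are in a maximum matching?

3

Unit-capacity flow: source→left, listed edges, right→sink; max matching = max flow.
Augmenting path A1→B1 (+1); matched 1.
Augmenting path A2→B4 (+1); matched 2.
Augmenting path A3→B1→A1→B2 (+1); matched 3.
No augmenting path remains; maximum matching = 3.
König certificate: {A1, A3, B4} is a vertex cover of size 3 (every listed pair touches it), so no matching can be larger.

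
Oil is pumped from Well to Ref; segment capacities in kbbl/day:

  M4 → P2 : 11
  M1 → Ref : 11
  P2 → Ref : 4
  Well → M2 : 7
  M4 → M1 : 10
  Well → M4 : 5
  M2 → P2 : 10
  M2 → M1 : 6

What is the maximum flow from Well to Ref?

Augment Well→M2→P2→Ref: bottleneck 4, flow now 4.
Augment Well→M2→M1→Ref: bottleneck 3, flow now 7.
Augment Well→M4→M1→Ref: bottleneck 5, flow now 12.
No augmenting path remains; maximum flow = 12.
In the residual graph, reachable from Well: {Well}.
Min-cut edges: Well→M2 (7), Well→M4 (5); capacity 7 + 5 = 12.
This cut is saturated, so no flow can exceed 12.

12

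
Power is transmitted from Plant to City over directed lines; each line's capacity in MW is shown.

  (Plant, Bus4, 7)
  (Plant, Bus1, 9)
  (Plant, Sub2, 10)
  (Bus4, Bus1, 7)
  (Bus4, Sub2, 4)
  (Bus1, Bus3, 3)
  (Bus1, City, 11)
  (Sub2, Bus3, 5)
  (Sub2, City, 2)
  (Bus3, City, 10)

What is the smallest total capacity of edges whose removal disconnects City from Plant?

Augment Plant→Bus1→City: bottleneck 9, flow now 9.
Augment Plant→Sub2→City: bottleneck 2, flow now 11.
Augment Plant→Bus4→Bus1→City: bottleneck 2, flow now 13.
Augment Plant→Sub2→Bus3→City: bottleneck 5, flow now 18.
Augment Plant→Bus4→Bus1→Bus3→City: bottleneck 3, flow now 21.
No augmenting path remains; maximum flow = 21.
By max-flow min-cut, the minimum cut capacity equals the max flow.
In the residual graph, reachable from Plant: {Plant, Bus4, Bus1, Sub2}.
Min-cut edges: Bus1→Bus3 (3), Bus1→City (11), Sub2→Bus3 (5), Sub2→City (2); capacity 3 + 11 + 5 + 2 = 21.

21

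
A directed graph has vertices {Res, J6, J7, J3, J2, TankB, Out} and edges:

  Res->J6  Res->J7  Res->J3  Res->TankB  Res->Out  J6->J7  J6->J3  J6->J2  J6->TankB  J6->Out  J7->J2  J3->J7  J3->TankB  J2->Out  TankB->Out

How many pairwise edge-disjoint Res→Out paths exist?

4

Assign every edge capacity 1; by Menger, the answer equals the max flow.
Path Res→Out (+1); total 1.
Path Res→J6→Out (+1); total 2.
Path Res→TankB→Out (+1); total 3.
Path Res→J7→J2→Out (+1); total 4.
No residual Res→Out path; max flow = 4.
Certifying cut of size 4: {J7→J2, Res→J6, Res→Out, TankB→Out}.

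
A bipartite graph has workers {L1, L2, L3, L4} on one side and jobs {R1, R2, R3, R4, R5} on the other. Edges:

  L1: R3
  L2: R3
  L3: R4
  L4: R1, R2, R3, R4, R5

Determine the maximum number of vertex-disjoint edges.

Unit-capacity flow: source→left, listed edges, right→sink; max matching = max flow.
Augmenting path L1→R3 (+1); matched 1.
Augmenting path L3→R4 (+1); matched 2.
Augmenting path L4→R1 (+1); matched 3.
No augmenting path remains; maximum matching = 3.
König certificate: {L3, L4, R3} is a vertex cover of size 3 (every listed pair touches it), so no matching can be larger.

3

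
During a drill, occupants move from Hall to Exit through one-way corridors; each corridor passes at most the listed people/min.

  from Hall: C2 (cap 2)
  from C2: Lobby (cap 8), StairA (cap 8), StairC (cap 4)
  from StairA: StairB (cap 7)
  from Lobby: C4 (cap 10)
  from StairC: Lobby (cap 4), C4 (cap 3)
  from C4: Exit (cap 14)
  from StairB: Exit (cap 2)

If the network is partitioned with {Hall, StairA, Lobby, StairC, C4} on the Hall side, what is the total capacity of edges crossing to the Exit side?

Edges leaving {Hall, StairA, Lobby, StairC, C4}: Hall→C2 (2), StairA→StairB (7), C4→Exit (14).
Cut capacity = 2 + 7 + 14 = 23.

23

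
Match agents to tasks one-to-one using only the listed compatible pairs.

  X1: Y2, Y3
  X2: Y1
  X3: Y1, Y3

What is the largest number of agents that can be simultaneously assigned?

3

Unit-capacity flow: source→left, listed edges, right→sink; max matching = max flow.
Augmenting path X1→Y2 (+1); matched 1.
Augmenting path X2→Y1 (+1); matched 2.
Augmenting path X3→Y3 (+1); matched 3.
No augmenting path remains; maximum matching = 3.
König certificate: {X1, X2, X3} is a vertex cover of size 3 (every listed pair touches it), so no matching can be larger.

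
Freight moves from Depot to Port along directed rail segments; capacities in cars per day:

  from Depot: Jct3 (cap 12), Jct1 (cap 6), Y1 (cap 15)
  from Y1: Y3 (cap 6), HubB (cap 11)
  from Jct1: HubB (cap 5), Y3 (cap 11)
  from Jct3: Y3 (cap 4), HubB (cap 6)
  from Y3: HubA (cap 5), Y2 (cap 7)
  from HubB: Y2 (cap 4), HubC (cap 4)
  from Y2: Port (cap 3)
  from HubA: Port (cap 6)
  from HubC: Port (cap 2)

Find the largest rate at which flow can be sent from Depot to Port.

10

Augment Depot→Y1→Y3→Y2→Port: bottleneck 3, flow now 3.
Augment Depot→Y1→Y3→HubA→Port: bottleneck 3, flow now 6.
Augment Depot→Y1→HubB→HubC→Port: bottleneck 2, flow now 8.
Augment Depot→Jct1→Y3→HubA→Port: bottleneck 2, flow now 10.
No augmenting path remains; maximum flow = 10.
In the residual graph, reachable from Depot: {Depot, Y1, Jct1, Jct3, Y3, HubB, Y2, HubC}.
Min-cut edges: Y3→HubA (5), Y2→Port (3), HubC→Port (2); capacity 5 + 3 + 2 = 10.
This cut is saturated, so no flow can exceed 10.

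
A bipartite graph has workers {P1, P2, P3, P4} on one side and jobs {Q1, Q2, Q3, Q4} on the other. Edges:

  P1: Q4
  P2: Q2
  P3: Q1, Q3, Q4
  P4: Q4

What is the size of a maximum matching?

3

Unit-capacity flow: source→left, listed edges, right→sink; max matching = max flow.
Augmenting path P1→Q4 (+1); matched 1.
Augmenting path P2→Q2 (+1); matched 2.
Augmenting path P3→Q1 (+1); matched 3.
No augmenting path remains; maximum matching = 3.
König certificate: {P2, P3, Q4} is a vertex cover of size 3 (every listed pair touches it), so no matching can be larger.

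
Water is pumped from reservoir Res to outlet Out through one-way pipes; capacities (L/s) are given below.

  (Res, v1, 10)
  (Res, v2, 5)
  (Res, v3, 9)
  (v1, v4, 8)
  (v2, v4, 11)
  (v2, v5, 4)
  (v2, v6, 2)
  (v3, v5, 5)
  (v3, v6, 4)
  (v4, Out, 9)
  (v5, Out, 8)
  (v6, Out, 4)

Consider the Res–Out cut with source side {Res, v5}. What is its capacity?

Edges leaving {Res, v5}: Res→v1 (10), Res→v2 (5), Res→v3 (9), v5→Out (8).
Cut capacity = 10 + 5 + 9 + 8 = 32.

32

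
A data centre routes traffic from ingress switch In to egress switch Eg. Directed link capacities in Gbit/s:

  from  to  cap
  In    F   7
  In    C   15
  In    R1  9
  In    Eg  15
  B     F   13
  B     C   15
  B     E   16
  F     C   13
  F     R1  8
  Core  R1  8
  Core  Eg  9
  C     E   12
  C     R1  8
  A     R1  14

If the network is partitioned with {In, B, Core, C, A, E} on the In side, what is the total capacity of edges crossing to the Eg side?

Edges leaving {In, B, Core, C, A, E}: In→F (7), In→R1 (9), In→Eg (15), B→F (13), Core→R1 (8), Core→Eg (9), C→R1 (8), A→R1 (14).
Cut capacity = 7 + 9 + 15 + 13 + 8 + 9 + 8 + 14 = 83.

83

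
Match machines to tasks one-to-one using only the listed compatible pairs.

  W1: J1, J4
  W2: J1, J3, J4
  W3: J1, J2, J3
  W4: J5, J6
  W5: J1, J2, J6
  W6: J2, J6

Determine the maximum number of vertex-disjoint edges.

6

Unit-capacity flow: source→left, listed edges, right→sink; max matching = max flow.
Augmenting path W1→J1 (+1); matched 1.
Augmenting path W2→J3 (+1); matched 2.
Augmenting path W3→J2 (+1); matched 3.
Augmenting path W4→J5 (+1); matched 4.
Augmenting path W5→J6 (+1); matched 5.
Augmenting path W6→J2→W3→J1→W1→J4 (+1); matched 6.
No augmenting path remains; maximum matching = 6.
König certificate: {W1, W2, W3, W4, W5, W6} is a vertex cover of size 6 (every listed pair touches it), so no matching can be larger.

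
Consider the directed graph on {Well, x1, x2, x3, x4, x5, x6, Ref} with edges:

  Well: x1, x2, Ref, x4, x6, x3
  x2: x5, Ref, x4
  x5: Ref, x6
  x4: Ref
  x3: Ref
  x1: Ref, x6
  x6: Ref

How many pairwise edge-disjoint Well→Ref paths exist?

6

Assign every edge capacity 1; by Menger, the answer equals the max flow.
Path Well→Ref (+1); total 1.
Path Well→x1→Ref (+1); total 2.
Path Well→x2→Ref (+1); total 3.
Path Well→x3→Ref (+1); total 4.
Path Well→x4→Ref (+1); total 5.
Path Well→x6→Ref (+1); total 6.
No residual Well→Ref path; max flow = 6.
Certifying cut of size 6: {Well→Ref, Well→x1, Well→x2, Well→x3, Well→x4, Well→x6}.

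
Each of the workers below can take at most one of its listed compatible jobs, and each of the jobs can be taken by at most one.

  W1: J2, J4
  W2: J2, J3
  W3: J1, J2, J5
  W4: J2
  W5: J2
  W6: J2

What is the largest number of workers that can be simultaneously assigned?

Unit-capacity flow: source→left, listed edges, right→sink; max matching = max flow.
Augmenting path W1→J2 (+1); matched 1.
Augmenting path W2→J3 (+1); matched 2.
Augmenting path W3→J1 (+1); matched 3.
Augmenting path W4→J2→W1→J4 (+1); matched 4.
No augmenting path remains; maximum matching = 4.
König certificate: {W1, W2, W3, J2} is a vertex cover of size 4 (every listed pair touches it), so no matching can be larger.

4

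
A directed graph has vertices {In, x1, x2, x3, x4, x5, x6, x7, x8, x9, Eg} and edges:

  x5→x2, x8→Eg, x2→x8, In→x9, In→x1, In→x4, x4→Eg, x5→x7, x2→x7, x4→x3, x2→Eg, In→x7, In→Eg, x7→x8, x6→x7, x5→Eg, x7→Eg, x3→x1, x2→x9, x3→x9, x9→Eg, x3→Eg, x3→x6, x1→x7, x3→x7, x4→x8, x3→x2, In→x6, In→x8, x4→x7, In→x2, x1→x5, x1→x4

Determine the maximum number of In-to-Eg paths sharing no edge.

7

Assign every edge capacity 1; by Menger, the answer equals the max flow.
Path In→Eg (+1); total 1.
Path In→x2→Eg (+1); total 2.
Path In→x4→Eg (+1); total 3.
Path In→x7→Eg (+1); total 4.
Path In→x8→Eg (+1); total 5.
Path In→x9→Eg (+1); total 6.
Path In→x1→x5→Eg (+1); total 7.
No residual In→Eg path; max flow = 7.
Certifying cut of size 7: {In→Eg, In→x1, In→x2, In→x4, In→x9, x7→Eg, x8→Eg}.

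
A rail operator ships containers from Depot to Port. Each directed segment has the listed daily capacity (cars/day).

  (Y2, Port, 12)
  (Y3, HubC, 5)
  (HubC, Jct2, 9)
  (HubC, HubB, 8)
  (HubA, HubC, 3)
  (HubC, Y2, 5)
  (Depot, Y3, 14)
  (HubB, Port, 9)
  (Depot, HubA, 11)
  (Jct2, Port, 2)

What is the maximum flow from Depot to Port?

8

Augment Depot→HubA→HubC→Y2→Port: bottleneck 3, flow now 3.
Augment Depot→Y3→HubC→Y2→Port: bottleneck 2, flow now 5.
Augment Depot→Y3→HubC→Jct2→Port: bottleneck 2, flow now 7.
Augment Depot→Y3→HubC→HubB→Port: bottleneck 1, flow now 8.
No augmenting path remains; maximum flow = 8.
In the residual graph, reachable from Depot: {Depot, HubA, Y3}.
Min-cut edges: HubA→HubC (3), Y3→HubC (5); capacity 3 + 5 = 8.
This cut is saturated, so no flow can exceed 8.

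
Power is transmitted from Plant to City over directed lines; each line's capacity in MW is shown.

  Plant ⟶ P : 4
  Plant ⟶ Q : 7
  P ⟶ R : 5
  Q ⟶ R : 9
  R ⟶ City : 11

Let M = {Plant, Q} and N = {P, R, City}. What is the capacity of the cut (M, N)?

13

Edges leaving {Plant, Q}: Plant→P (4), Q→R (9).
Cut capacity = 4 + 9 = 13.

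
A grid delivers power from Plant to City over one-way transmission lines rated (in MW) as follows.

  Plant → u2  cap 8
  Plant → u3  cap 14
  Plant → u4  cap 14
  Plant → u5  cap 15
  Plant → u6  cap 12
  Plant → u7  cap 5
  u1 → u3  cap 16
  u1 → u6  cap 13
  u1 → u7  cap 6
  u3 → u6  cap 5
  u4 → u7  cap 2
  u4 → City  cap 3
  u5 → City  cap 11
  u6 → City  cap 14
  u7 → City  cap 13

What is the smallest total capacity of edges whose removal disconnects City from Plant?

35

Augment Plant→u4→City: bottleneck 3, flow now 3.
Augment Plant→u5→City: bottleneck 11, flow now 14.
Augment Plant→u6→City: bottleneck 12, flow now 26.
Augment Plant→u7→City: bottleneck 5, flow now 31.
Augment Plant→u3→u6→City: bottleneck 2, flow now 33.
Augment Plant→u4→u7→City: bottleneck 2, flow now 35.
No augmenting path remains; maximum flow = 35.
By max-flow min-cut, the minimum cut capacity equals the max flow.
In the residual graph, reachable from Plant: {Plant, u2, u3, u4, u5, u6}.
Min-cut edges: Plant→u7 (5), u4→u7 (2), u4→City (3), u5→City (11), u6→City (14); capacity 5 + 2 + 3 + 11 + 14 = 35.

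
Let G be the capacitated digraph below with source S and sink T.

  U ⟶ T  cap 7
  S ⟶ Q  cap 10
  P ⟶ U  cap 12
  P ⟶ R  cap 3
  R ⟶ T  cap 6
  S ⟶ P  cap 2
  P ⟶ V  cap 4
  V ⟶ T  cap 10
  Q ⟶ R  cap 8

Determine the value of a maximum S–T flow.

Augment S→P→R→T: bottleneck 2, flow now 2.
Augment S→Q→R→T: bottleneck 4, flow now 6.
Augment S→Q→R→P→U→T: bottleneck 2, flow now 8. (uses reverse residual edge)
No augmenting path remains; maximum flow = 8.
In the residual graph, reachable from S: {S, Q, R}.
Min-cut edges: S→P (2), R→T (6); capacity 2 + 6 = 8.
This cut is saturated, so no flow can exceed 8.

8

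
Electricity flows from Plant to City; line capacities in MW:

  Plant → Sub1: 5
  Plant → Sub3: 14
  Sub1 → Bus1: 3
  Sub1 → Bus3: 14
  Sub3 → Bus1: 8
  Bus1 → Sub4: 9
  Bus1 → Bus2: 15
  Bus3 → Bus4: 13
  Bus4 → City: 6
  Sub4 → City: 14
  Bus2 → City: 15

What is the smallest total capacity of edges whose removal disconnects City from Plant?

Augment Plant→Sub1→Bus1→Sub4→City: bottleneck 3, flow now 3.
Augment Plant→Sub1→Bus3→Bus4→City: bottleneck 2, flow now 5.
Augment Plant→Sub3→Bus1→Sub4→City: bottleneck 6, flow now 11.
Augment Plant→Sub3→Bus1→Bus2→City: bottleneck 2, flow now 13.
No augmenting path remains; maximum flow = 13.
By max-flow min-cut, the minimum cut capacity equals the max flow.
In the residual graph, reachable from Plant: {Plant, Sub3}.
Min-cut edges: Plant→Sub1 (5), Sub3→Bus1 (8); capacity 5 + 8 = 13.

13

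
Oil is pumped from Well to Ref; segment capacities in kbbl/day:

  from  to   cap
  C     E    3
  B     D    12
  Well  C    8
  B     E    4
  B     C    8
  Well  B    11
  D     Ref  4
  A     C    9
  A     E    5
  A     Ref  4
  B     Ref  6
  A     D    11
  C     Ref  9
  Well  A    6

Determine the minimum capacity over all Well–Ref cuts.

23

Augment Well→A→Ref: bottleneck 4, flow now 4.
Augment Well→B→Ref: bottleneck 6, flow now 10.
Augment Well→C→Ref: bottleneck 8, flow now 18.
Augment Well→A→C→Ref: bottleneck 1, flow now 19.
Augment Well→A→D→Ref: bottleneck 1, flow now 20.
Augment Well→B→D→Ref: bottleneck 3, flow now 23.
No augmenting path remains; maximum flow = 23.
By max-flow min-cut, the minimum cut capacity equals the max flow.
In the residual graph, reachable from Well: {Well, A, B, C, D, E}.
Min-cut edges: A→Ref (4), B→Ref (6), C→Ref (9), D→Ref (4); capacity 4 + 6 + 9 + 4 = 23.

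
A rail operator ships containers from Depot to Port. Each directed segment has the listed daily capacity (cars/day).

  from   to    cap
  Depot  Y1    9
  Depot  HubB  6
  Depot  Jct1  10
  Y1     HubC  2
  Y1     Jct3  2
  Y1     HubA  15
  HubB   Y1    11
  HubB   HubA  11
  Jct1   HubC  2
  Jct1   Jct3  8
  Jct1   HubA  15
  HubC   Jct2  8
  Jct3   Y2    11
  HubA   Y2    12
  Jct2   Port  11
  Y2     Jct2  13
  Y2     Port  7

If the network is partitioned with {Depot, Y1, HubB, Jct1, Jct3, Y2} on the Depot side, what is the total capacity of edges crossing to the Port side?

Edges leaving {Depot, Y1, HubB, Jct1, Jct3, Y2}: Y1→HubC (2), Y1→HubA (15), HubB→HubA (11), Jct1→HubC (2), Jct1→HubA (15), Y2→Jct2 (13), Y2→Port (7).
Cut capacity = 2 + 15 + 11 + 2 + 15 + 13 + 7 = 65.

65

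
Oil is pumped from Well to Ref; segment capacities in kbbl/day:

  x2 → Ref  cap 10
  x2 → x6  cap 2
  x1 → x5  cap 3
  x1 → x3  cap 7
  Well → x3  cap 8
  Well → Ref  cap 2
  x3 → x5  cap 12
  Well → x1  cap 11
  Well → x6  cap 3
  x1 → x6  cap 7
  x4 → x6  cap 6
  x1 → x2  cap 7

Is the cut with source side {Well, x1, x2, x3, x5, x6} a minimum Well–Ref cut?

Given cut capacity: 2 + 10 = 12.
Augment Well→Ref: bottleneck 2, flow now 2.
Augment Well→x1→x2→Ref: bottleneck 7, flow now 9.
No augmenting path remains; maximum flow = 9.
In the residual graph, reachable from Well: {Well, x1, x3, x5, x6}.
Min-cut edges: Well→Ref (2), x1→x2 (7); capacity 2 + 7 = 9.
Cut capacity 12 exceeds the max flow 9, so it is not minimum.

No — its capacity is 12, but the minimum cut has capacity 9.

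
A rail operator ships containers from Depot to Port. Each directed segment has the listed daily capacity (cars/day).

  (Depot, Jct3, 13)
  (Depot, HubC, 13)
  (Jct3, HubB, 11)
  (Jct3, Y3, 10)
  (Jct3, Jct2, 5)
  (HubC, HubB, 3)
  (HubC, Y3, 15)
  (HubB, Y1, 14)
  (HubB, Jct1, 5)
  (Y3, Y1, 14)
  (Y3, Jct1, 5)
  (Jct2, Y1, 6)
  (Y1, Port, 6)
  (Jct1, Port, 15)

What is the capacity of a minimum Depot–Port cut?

16

Augment Depot→Jct3→HubB→Y1→Port: bottleneck 6, flow now 6.
Augment Depot→Jct3→HubB→Jct1→Port: bottleneck 5, flow now 11.
Augment Depot→Jct3→Y3→Jct1→Port: bottleneck 2, flow now 13.
Augment Depot→HubC→Y3→Jct1→Port: bottleneck 3, flow now 16.
No augmenting path remains; maximum flow = 16.
By max-flow min-cut, the minimum cut capacity equals the max flow.
In the residual graph, reachable from Depot: {Depot, Jct3, HubC, HubB, Y3, Jct2, Y1}.
Min-cut edges: HubB→Jct1 (5), Y3→Jct1 (5), Y1→Port (6); capacity 5 + 5 + 6 = 16.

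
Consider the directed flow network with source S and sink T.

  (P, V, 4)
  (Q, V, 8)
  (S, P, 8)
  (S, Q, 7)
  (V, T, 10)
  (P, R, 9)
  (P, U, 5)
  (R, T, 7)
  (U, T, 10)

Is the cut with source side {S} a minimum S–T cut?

Yes — it is a minimum cut (capacity 15).

Given cut capacity: 8 + 7 = 15.
Augment S→P→R→T: bottleneck 7, flow now 7.
Augment S→P→U→T: bottleneck 1, flow now 8.
Augment S→Q→V→T: bottleneck 7, flow now 15.
No augmenting path remains; maximum flow = 15.
Cut capacity 15 equals the max flow, so it is a minimum cut.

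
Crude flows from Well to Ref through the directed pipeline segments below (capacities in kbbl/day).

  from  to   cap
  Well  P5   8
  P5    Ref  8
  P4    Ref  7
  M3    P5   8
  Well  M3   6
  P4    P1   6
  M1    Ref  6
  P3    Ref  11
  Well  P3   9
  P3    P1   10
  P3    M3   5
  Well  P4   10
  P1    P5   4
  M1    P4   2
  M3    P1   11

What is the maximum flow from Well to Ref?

24

Augment Well→P3→Ref: bottleneck 9, flow now 9.
Augment Well→P4→Ref: bottleneck 7, flow now 16.
Augment Well→P5→Ref: bottleneck 8, flow now 24.
No augmenting path remains; maximum flow = 24.
In the residual graph, reachable from Well: {Well, M3, P4, P1, P5}.
Min-cut edges: Well→P3 (9), P4→Ref (7), P5→Ref (8); capacity 9 + 7 + 8 = 24.
This cut is saturated, so no flow can exceed 24.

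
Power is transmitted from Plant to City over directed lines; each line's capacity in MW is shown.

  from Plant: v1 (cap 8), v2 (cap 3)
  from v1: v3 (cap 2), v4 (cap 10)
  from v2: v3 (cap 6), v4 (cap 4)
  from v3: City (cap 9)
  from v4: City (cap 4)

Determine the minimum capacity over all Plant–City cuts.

Augment Plant→v1→v3→City: bottleneck 2, flow now 2.
Augment Plant→v1→v4→City: bottleneck 4, flow now 6.
Augment Plant→v2→v3→City: bottleneck 3, flow now 9.
No augmenting path remains; maximum flow = 9.
By max-flow min-cut, the minimum cut capacity equals the max flow.
In the residual graph, reachable from Plant: {Plant, v1, v4}.
Min-cut edges: Plant→v2 (3), v1→v3 (2), v4→City (4); capacity 3 + 2 + 4 = 9.

9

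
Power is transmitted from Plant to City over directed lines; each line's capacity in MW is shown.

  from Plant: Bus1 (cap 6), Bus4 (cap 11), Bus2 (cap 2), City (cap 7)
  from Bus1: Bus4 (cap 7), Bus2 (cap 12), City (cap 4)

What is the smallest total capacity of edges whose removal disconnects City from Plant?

Augment Plant→City: bottleneck 7, flow now 7.
Augment Plant→Bus1→City: bottleneck 4, flow now 11.
No augmenting path remains; maximum flow = 11.
By max-flow min-cut, the minimum cut capacity equals the max flow.
In the residual graph, reachable from Plant: {Plant, Bus1, Bus4, Bus2}.
Min-cut edges: Plant→City (7), Bus1→City (4); capacity 7 + 4 = 11.

11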